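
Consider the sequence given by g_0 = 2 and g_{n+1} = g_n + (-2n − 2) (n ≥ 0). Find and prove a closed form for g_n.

Claim: g_n = -n^2 − n + 2.

Base case: g_0 = 2, and -0^2 − 0 + 2 = 2.
Assume g_j = -j^2 − j + 2.
Then g_{j+1} = g_j + (-2j − 2) = (-j^2 − j + 2) + (-2j − 2) = -j^2 − 3j,
and -(j+1)^2 − (j+1) + 2 = -j^2 − 3j.
This completes the inductive step, so g_n = -n^2 − n + 2 for all n ≥ 0.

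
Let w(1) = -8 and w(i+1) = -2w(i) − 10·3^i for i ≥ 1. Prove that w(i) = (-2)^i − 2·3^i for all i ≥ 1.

Base case: w(1) = -8, and (-2)^1 − 2·3^1 = -2 − 6 = -8.
Assume w(r) = (-2)^r − 2·3^r for some r ≥ 1.
Then w(r+1) = -2w(r) − 10·3^r = -2·((-2)^r − 2·3^r) − 10·3^r = (-2)^{r+1} + 4·3^r − 10·3^r = (-2)^{r+1} − 6·3^r = (-2)^{r+1} − 2·3^{r+1}.
So the formula holds for r+1, and by induction w(i) = (-2)^i − 2·3^i for all i ≥ 1.

w(i) = (-2)^i − 2·3^i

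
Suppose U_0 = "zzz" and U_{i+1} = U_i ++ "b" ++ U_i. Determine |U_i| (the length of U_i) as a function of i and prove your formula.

Claim: |U_i| = 2^{i+2} − 1.

Base case: |U_0| = 3, and 2^{0+2} − 1 = 3.
Assume |U_r| = 2^{r+2} − 1.
Then |U_{r+1}| = |U_r| + 1 + |U_r| = 2|U_r| + 1 = 2(2^{r+2} − 1) + 1 = 2^{r+3} − 2 + 1 = 2^{r+3} − 1.
This completes the inductive step, so |U_i| = 2^{i+2} − 1 for all i ≥ 0.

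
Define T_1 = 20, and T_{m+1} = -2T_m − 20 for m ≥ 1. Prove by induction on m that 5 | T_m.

Base case: T_1 = 20 = 5·4, so 5 | T_1.
Assume 5 | T_j, so T_j = 5t for some integer t.
Then T_{j+1} = -2T_j − 20 = -2·(5t) − 20 = 5(-2t − 4), so 5 | T_{j+1}.
This completes the inductive step, so 5 | T_m for all m ≥ 1.

5 | T_m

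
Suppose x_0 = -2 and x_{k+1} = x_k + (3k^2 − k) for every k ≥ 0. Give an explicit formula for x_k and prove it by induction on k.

Claim: x_k = k^3 − 2k^2 + k − 2.

Base case: x_0 = -2, and 0^3 − 2·0^2 + 0 − 2 = -2.
Assume x_r = r^3 − 2r^2 + r − 2.
Then x_{r+1} = x_r + (3r^2 − r) = (r^3 − 2r^2 + r − 2) + (3r^2 − r) = r^3 + r^2 − 2,
and (r+1)^3 − 2·(r+1)^2 + (r+1) − 2 = r^3 + r^2 − 2.
By induction, x_k = k^3 − 2k^2 + k − 2 for all k ≥ 0.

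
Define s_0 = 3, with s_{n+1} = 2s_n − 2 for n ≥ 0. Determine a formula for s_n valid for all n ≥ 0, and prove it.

Claim: s_n = 2^n + 2.

Base case: s_0 = 3, and 2^0 + 2 = 1 + 2 = 3.
Assume s_k = 2^k + 2 for some k ≥ 0.
Then s_{k+1} = 2s_k − 2 = 2·(2^k + 2) − 2 = 2^{k+1} + 4 − 2 = 2^{k+1} + 2.
So the formula holds for k+1, and by induction s_n = 2^n + 2 for all n ≥ 0.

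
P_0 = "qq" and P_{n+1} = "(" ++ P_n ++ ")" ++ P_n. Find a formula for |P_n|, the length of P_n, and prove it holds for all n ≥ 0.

Claim: |P_n| = 2^{n+2} − 2.

Base case: |P_0| = 2, and 2^{0+2} − 2 = 2.
Assume |P_m| = 2^{m+2} − 2.
Then |P_{m+1}| = 1 + |P_m| + 1 + |P_m| = 2|P_m| + 2 = 2(2^{m+2} − 2) + 2 = 2^{m+3} − 4 + 2 = 2^{m+3} − 2.
This completes the inductive step, so |P_n| = 2^{n+2} − 2 for all n ≥ 0.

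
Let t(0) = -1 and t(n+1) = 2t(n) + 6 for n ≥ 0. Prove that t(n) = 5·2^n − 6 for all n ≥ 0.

Base case: t(0) = -1, and 5·2^0 − 6 = 5 − 6 = -1.
Assume t(m) = 5·2^m − 6 for some m ≥ 0.
Then t(m+1) = 2t(m) + 6 = 2·(5·2^m − 6) + 6 = 10·2^m − 12 + 6 = 5·2^{m+1} − 6.
By induction, t(n) = 5·2^n − 6 for all n ≥ 0.

t(n) = 5·2^n − 6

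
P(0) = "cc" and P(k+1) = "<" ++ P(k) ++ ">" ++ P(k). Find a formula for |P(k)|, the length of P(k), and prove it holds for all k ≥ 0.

Claim: |P(k)| = 2^{k+2} − 2.

Base case: |P(0)| = 2, and 2^{0+2} − 2 = 2.
Assume |P(r)| = 2^{r+2} − 2.
Then |P(r+1)| = 1 + |P(r)| + 1 + |P(r)| = 2|P(r)| + 2 = 2(2^{r+2} − 2) + 2 = 2^{r+3} − 4 + 2 = 2^{r+3} − 2.
This completes the inductive step, so |P(k)| = 2^{k+2} − 2 for all k ≥ 0.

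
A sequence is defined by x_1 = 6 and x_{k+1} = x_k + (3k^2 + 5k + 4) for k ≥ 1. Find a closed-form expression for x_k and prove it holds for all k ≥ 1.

Claim: x_k = k^3 + k^2 + 2k + 2.

Base case: x_1 = 6, and 1^3 + 1^2 + 2·1 + 2 = 6.
Assume x_r = r^3 + r^2 + 2r + 2.
Then x_{r+1} = x_r + (3r^2 + 5r + 4) = (r^3 + r^2 + 2r + 2) + (3r^2 + 5r + 4) = r^3 + 4r^2 + 7r + 6,
and (r+1)^3 + (r+1)^2 + 2·(r+1) + 2 = r^3 + 4r^2 + 7r + 6.
Hence x_k = k^3 + k^2 + 2k + 2 for every k ≥ 1, by induction.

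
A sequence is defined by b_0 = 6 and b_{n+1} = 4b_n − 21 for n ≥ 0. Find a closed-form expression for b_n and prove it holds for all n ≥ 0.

Claim: b_n = -4^n + 7.

Base case: b_0 = 6, and -4^0 + 7 = -1 + 7 = 6.
Assume b_m = -4^m + 7 for some m ≥ 0.
Then b_{m+1} = 4b_m − 21 = 4·(-4^m + 7) − 21 = -4^{m+1} + 28 − 21 = -4^{m+1} + 7.
By induction, b_n = -4^n + 7 for all n ≥ 0.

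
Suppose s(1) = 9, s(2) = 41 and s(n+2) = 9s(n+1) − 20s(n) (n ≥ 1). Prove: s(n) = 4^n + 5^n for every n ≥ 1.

Base cases: s(1) = 9 and 4^1 + 5^1 = 9; s(2) = 41 and 4^2 + 5^2 = 41.
Assume s(j) = 4^j + 5^j for all 1 ≤ j ≤ k, where k ≥ 2.
Then s(k+1) = 9s(k) − 20s(k−1) = 9·(4^k + 5^k) − 20·(4^{k−1} + 5^{k−1}) = (9·4 − 20)4^{k−1} + (9·5 − 20)5^{k−1} = 16·4^{k−1} + 25·5^{k−1} = 4^{k+1} + 5^{k+1}.
So the formula holds for k+1, and by strong induction s(n) = 4^n + 5^n for all n ≥ 1.

s(n) = 4^n + 5^n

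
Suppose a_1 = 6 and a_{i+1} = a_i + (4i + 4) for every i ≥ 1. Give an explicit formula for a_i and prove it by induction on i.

Claim: a_i = 2i^2 + 2i + 2.

Base case: a_1 = 6, and 2·1^2 + 2·1 + 2 = 6.
Assume a_j = 2j^2 + 2j + 2.
Then a_{j+1} = a_j + (4j + 4) = (2j^2 + 2j + 2) + (4j + 4) = 2j^2 + 6j + 6,
and 2·(j+1)^2 + 2·(j+1) + 2 = 2j^2 + 6j + 6.
By induction, a_i = 2i^2 + 2i + 2 for all i ≥ 1.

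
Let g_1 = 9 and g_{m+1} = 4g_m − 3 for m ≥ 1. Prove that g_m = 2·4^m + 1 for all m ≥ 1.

Base case: g_1 = 9, and 2·4^1 + 1 = 8 + 1 = 9.
Assume g_j = 2·4^j + 1 for some j ≥ 1.
Then g_{j+1} = 4g_j − 3 = 4·(2·4^j + 1) − 3 = 8·4^j + 4 − 3 = 2·4^{j+1} + 1.
By induction, g_m = 2·4^m + 1 for all m ≥ 1.

g_m = 2·4^m + 1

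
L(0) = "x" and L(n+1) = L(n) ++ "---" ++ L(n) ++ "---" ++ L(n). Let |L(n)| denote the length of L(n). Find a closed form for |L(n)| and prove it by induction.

Claim: |L(n)| = 4·3^n − 3.

Base case: |L(0)| = 1, and 4·3^0 − 3 = 1.
Assume |L(j)| = 4·3^j − 3.
Then |L(j+1)| = 3|L(j)| + 6 = 3(4·3^j − 3) + 6 = 4·3^{j+1} − 9 + 6 = 4·3^{j+1} − 3.
So the formula holds for j+1, and by induction |L(n)| = 4·3^n − 3 for all n ≥ 0.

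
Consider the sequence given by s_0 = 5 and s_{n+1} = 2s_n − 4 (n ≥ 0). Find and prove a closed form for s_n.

Claim: s_n = 2^n + 4.

Base case: s_0 = 5, and 2^0 + 4 = 1 + 4 = 5.
Assume s_k = 2^k + 4 for some k ≥ 0.
Then s_{k+1} = 2s_k − 4 = 2·(2^k + 4) − 4 = 2^{k+1} + 8 − 4 = 2^{k+1} + 4.
By induction, s_n = 2^n + 4 for all n ≥ 0.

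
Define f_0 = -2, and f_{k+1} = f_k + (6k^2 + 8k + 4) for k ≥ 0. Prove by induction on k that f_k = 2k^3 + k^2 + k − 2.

Base case: f_0 = -2, and 2·0^3 + 0^2 + 0 − 2 = -2.
Assume f_r = 2r^3 + r^2 + r − 2.
Then f_{r+1} = f_r + (6r^2 + 8r + 4) = (2r^3 + r^2 + r − 2) + (6r^2 + 8r + 4) = 2r^3 + 7r^2 + 9r + 2,
and 2·(r+1)^3 + (r+1)^2 + (r+1) − 2 = 2r^3 + 7r^2 + 9r + 2.
Hence f_k = 2k^3 + k^2 + k − 2 for every k ≥ 0, by induction.

f_k = 2k^3 + k^2 + k − 2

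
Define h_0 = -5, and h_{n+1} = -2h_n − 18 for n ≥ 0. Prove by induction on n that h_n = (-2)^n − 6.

Base case: h_0 = -5, and (-2)^0 − 6 = 1 − 6 = -5.
Assume h_r = (-2)^r − 6 for some r ≥ 0.
Then h_{r+1} = -2h_r − 18 = -2·((-2)^r − 6) − 18 = -2·(-2)^r + 12 − 18 = (-2)^{r+1} − 6.
So the formula holds for r+1, and by induction h_n = (-2)^n − 6 for all n ≥ 0.

h_n = (-2)^n − 6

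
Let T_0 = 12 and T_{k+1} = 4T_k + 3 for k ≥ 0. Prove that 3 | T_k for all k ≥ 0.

Base case: T_0 = 12 = 3·4, so 3 | T_0.
Assume 3 | T_j, so T_j = 3t for some integer t.
Then T_{j+1} = 4T_j + 3 = 4·(3t) + 3 = 3(4t + 1), so 3 | T_{j+1}.
This completes the inductive step, so 3 | T_k for all k ≥ 0.

3 | T_k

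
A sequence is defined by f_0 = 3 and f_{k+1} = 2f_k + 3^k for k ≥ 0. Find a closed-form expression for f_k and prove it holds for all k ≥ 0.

Claim: f_k = 2·2^k + 3^k.

Base case: f_0 = 3, and 2·2^0 + 3^0 = 2 + 1 = 3.
Assume f_m = 2·2^m + 3^m for some m ≥ 0.
Then f_{m+1} = 2f_m + 3^m = 2·(2·2^m + 3^m) + 3^m = 2·2^{m+1} + 2·3^m + 3^m = 2·2^{m+1} + 3·3^m = 2·2^{m+1} + 3^{m+1}.
This completes the inductive step, so f_k = 2·2^k + 3^k for all k ≥ 0.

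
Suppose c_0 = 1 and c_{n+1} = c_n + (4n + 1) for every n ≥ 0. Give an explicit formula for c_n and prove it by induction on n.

Claim: c_n = 2n^2 − n + 1.

Base case: c_0 = 1, and 2·0^2 − 0 + 1 = 1.
Assume c_j = 2j^2 − j + 1.
Then c_{j+1} = c_j + (4j + 1) = (2j^2 − j + 1) + (4j + 1) = 2j^2 + 3j + 2,
and 2·(j+1)^2 − (j+1) + 1 = 2j^2 + 3j + 2.
By induction, c_n = 2n^2 − n + 1 for all n ≥ 0.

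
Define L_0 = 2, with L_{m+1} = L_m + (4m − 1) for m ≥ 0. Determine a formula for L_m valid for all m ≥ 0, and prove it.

Claim: L_m = 2m^2 − 3m + 2.

Base case: L_0 = 2, and 2·0^2 − 3·0 + 2 = 2.
Assume L_j = 2j^2 − 3j + 2.
Then L_{j+1} = L_j + (4j − 1) = (2j^2 − 3j + 2) + (4j − 1) = 2j^2 + j + 1,
and 2·(j+1)^2 − 3·(j+1) + 2 = 2j^2 + j + 1.
Hence L_m = 2m^2 − 3m + 2 for every m ≥ 0, by induction.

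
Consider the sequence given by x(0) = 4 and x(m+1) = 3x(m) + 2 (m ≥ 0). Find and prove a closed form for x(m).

Claim: x(m) = 5·3^m − 1.

Base case: x(0) = 4, and 5·3^0 − 1 = 5 − 1 = 4.
Assume x(j) = 5·3^j − 1 for some j ≥ 0.
Then x(j+1) = 3x(j) + 2 = 3·(5·3^j − 1) + 2 = 15·3^j − 3 + 2 = 5·3^{j+1} − 1.
This completes the inductive step, so x(m) = 5·3^m − 1 for all m ≥ 0.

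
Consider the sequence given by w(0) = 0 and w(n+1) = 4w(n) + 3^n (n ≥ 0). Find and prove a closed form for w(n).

Claim: w(n) = 4^n − 3^n.

Base case: w(0) = 0, and 4^0 − 3^0 = 1 − 1 = 0.
Assume w(r) = 4^r − 3^r for some r ≥ 0.
Then w(r+1) = 4w(r) + 3^r = 4·(4^r − 3^r) + 3^r = 4^{r+1} − 4·3^r + 3^r = 4^{r+1} − 3·3^r = 4^{r+1} − 3^{r+1}.
By induction, w(n) = 4^n − 3^n for all n ≥ 0.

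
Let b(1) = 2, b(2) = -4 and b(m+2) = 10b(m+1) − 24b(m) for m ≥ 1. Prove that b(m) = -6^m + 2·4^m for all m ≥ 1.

Base cases: b(1) = 2 and -6^1 + 2·4^1 = 2; b(2) = -4 and -6^2 + 2·4^2 = -4.
Assume b(i) = -6^i + 2·4^i for all 1 ≤ i ≤ j, where j ≥ 2.
Then b(j+1) = 10b(j) − 24b(j−1) = 10·(-6^j + 2·4^j) − 24·(-6^{j−1} + 2·4^{j−1}) = -(10·6 − 24)6^{j−1} + 2·(10·4 − 24)4^{j−1} = -36·6^{j−1} + 32·4^{j−1} = -6^{j+1} + 2·4^{j+1}.
Hence b(m) = -6^m + 2·4^m for every m ≥ 1, by strong induction.

b(m) = -6^m + 2·4^m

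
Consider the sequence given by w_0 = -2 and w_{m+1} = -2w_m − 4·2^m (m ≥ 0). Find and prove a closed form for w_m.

Claim: w_m = -(-2)^m − 2^m.

Base case: w_0 = -2, and -(-2)^0 − 2^0 = -1 − 1 = -2.
Assume w_r = -(-2)^r − 2^r for some r ≥ 0.
Then w_{r+1} = -2w_r − 4·2^r = -2·(-(-2)^r − 2^r) − 4·2^r = -(-2)^{r+1} + 2·2^r − 4·2^r = -(-2)^{r+1} − 2·2^r = -(-2)^{r+1} − 2^{r+1}.
So the formula holds for r+1, and by induction w_m = -(-2)^m − 2^m for all m ≥ 0.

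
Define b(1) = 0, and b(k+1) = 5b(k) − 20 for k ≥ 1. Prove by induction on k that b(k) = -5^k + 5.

Base case: b(1) = 0, and -5^1 + 5 = -5 + 5 = 0.
Assume b(m) = -5^m + 5 for some m ≥ 1.
Then b(m+1) = 5b(m) − 20 = 5·(-5^m + 5) − 20 = -5^{m+1} + 25 − 20 = -5^{m+1} + 5.
So the formula holds for m+1, and by induction b(k) = -5^k + 5 for all k ≥ 1.

b(k) = -5^k + 5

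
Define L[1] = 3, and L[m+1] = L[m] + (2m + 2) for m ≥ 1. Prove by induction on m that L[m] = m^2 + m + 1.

Base case: L[1] = 3, and 1^2 + 1 + 1 = 3.
Assume L[j] = j^2 + j + 1.
Then L[j+1] = L[j] + (2j + 2) = (j^2 + j + 1) + (2j + 2) = j^2 + 3j + 3,
and (j+1)^2 + (j+1) + 1 = j^2 + 3j + 3.
This completes the inductive step, so L[m] = m^2 + m + 1 for all m ≥ 1.

L[m] = m^2 + m + 1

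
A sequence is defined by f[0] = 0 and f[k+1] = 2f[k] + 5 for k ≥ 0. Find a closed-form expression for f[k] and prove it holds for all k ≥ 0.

Claim: f[k] = 5·2^k − 5.

Base case: f[0] = 0, and 5·2^0 − 5 = 5 − 5 = 0.
Assume f[r] = 5·2^r − 5 for some r ≥ 0.
Then f[r+1] = 2f[r] + 5 = 2·(5·2^r − 5) + 5 = 10·2^r − 10 + 5 = 5·2^{r+1} − 5.
Hence f[k] = 5·2^k − 5 for every k ≥ 0, by induction.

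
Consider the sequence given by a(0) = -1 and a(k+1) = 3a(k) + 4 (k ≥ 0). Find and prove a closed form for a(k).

Claim: a(k) = 3^k − 2.

Base case: a(0) = -1, and 3^0 − 2 = 1 − 2 = -1.
Assume a(r) = 3^r − 2 for some r ≥ 0.
Then a(r+1) = 3a(r) + 4 = 3·(3^r − 2) + 4 = 3^{r+1} − 6 + 4 = 3^{r+1} − 2.
By induction, a(k) = 3^k − 2 for all k ≥ 0.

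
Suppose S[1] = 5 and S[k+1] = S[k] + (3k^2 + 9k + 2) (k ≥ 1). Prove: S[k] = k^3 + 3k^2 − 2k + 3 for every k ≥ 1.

Base case: S[1] = 5, and 1^3 + 3·1^2 − 2·1 + 3 = 5.
Assume S[j] = j^3 + 3j^2 − 2j + 3.
Then S[j+1] = S[j] + (3j^2 + 9j + 2) = (j^3 + 3j^2 − 2j + 3) + (3j^2 + 9j + 2) = j^3 + 6j^2 + 7j + 5,
and (j+1)^3 + 3·(j+1)^2 − 2·(j+1) + 3 = j^3 + 6j^2 + 7j + 5.
Hence S[k] = k^3 + 3k^2 − 2k + 3 for every k ≥ 1, by induction.

S[k] = k^3 + 3k^2 − 2k + 3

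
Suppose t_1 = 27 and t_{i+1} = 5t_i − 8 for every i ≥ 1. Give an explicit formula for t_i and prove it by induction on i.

Claim: t_i = 5^{i+1} + 2.

Base case: t_1 = 27, and 5^{1+1} + 2 = 25 + 2 = 27.
Assume t_r = 5^{r+1} + 2 for some r ≥ 1.
Then t_{r+1} = 5t_r − 8 = 5·(5^{r+1} + 2) − 8 = 5^{r+2} + 10 − 8 = 5^{r+2} + 2.
Hence t_i = 5^{i+1} + 2 for every i ≥ 1, by induction.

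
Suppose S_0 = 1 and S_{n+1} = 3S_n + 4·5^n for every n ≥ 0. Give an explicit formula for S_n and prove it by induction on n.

Claim: S_n = -3^n + 2·5^n.

Base case: S_0 = 1, and -3^0 + 2·5^0 = -1 + 2 = 1.
Assume S_m = -3^m + 2·5^m for some m ≥ 0.
Then S_{m+1} = 3S_m + 4·5^m = 3·(-3^m + 2·5^m) + 4·5^m = -3^{m+1} + 6·5^m + 4·5^m = -3^{m+1} + 10·5^m = -3^{m+1} + 2·5^{m+1}.
Hence S_n = -3^n + 2·5^n for every n ≥ 0, by induction.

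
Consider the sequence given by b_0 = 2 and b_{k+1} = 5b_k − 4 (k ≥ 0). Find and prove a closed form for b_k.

Claim: b_k = 5^k + 1.

Base case: b_0 = 2, and 5^0 + 1 = 1 + 1 = 2.
Assume b_j = 5^j + 1 for some j ≥ 0.
Then b_{j+1} = 5b_j − 4 = 5·(5^j + 1) − 4 = 5^{j+1} + 5 − 4 = 5^{j+1} + 1.
So the formula holds for j+1, and by induction b_k = 5^k + 1 for all k ≥ 0.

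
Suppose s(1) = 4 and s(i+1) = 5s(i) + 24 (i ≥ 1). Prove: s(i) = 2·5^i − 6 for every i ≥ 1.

Base case: s(1) = 4, and 2·5^1 − 6 = 10 − 6 = 4.
Assume s(m) = 2·5^m − 6 for some m ≥ 1.
Then s(m+1) = 5s(m) + 24 = 5·(2·5^m − 6) + 24 = 10·5^m − 30 + 24 = 2·5^{m+1} − 6.
This completes the inductive step, so s(i) = 2·5^i − 6 for all i ≥ 1.

s(i) = 2·5^i − 6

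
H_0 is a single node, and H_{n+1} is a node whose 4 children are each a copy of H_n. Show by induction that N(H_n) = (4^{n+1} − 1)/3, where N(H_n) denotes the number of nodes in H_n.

Base case: N(H_0) = 1, and (4^{0+1} − 1)/3 = 1.
Assume N(H_j) = (4^{j+1} − 1)/3.
Then N(H_{j+1}) = 1 + 4N(H_j) = 1 + 4·(4^{j+1} − 1)/3 = 1 + (4^{j+2} − 4)/3 = (3 + 4^{j+2} − 4)/3 = (4^{j+2} − 1)/3.
By induction, N(H_n) = (4^{n+1} − 1)/3 for all n ≥ 0.

N(H_n) = (4^{n+1} − 1)/3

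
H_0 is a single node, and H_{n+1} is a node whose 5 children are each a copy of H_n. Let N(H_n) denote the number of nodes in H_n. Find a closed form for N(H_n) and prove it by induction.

Claim: N(H_n) = (5^{n+1} − 1)/4.

Base case: N(H_0) = 1, and (5^{0+1} − 1)/4 = 1.
Assume N(H_m) = (5^{m+1} − 1)/4.
Then N(H_{m+1}) = 1 + 5N(H_m) = 1 + 5·(5^{m+1} − 1)/4 = 1 + (5^{m+2} − 5)/4 = (4 + 5^{m+2} − 5)/4 = (5^{m+2} − 1)/4.
Hence N(H_n) = (5^{n+1} − 1)/4 for every n ≥ 0, by induction.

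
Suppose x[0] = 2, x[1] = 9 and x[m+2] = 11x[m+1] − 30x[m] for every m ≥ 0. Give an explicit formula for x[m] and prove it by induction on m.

Claim: x[m] = 3·5^m − 6^m.

Base cases: x[0] = 2 and 3·5^0 − 6^0 = 2; x[1] = 9 and 3·5^1 − 6^1 = 9.
Assume x[i] = 3·5^i − 6^i for all 0 ≤ i ≤ j, where j ≥ 1.
Then x[j+1] = 11x[j] − 30x[j−1] = 11·(3·5^j − 6^j) − 30·(3·5^{j−1} − 6^{j−1}) = 3·(11·5 − 30)5^{j−1} − (11·6 − 30)6^{j−1} = 75·5^{j−1} − 36·6^{j−1} = 3·5^{j+1} − 6^{j+1}.
Hence x[m] = 3·5^m − 6^m for every m ≥ 0, by strong induction.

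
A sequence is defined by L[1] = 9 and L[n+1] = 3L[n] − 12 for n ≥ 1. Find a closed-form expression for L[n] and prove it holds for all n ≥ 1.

Claim: L[n] = 3^n + 6.

Base case: L[1] = 9, and 3^1 + 6 = 3 + 6 = 9.
Assume L[m] = 3^m + 6 for some m ≥ 1.
Then L[m+1] = 3L[m] − 12 = 3·(3^m + 6) − 12 = 3^{m+1} + 18 − 12 = 3^{m+1} + 6.
Hence L[n] = 3^n + 6 for every n ≥ 1, by induction.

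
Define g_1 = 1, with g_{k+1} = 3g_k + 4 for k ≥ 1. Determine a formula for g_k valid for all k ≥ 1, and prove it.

Claim: g_k = 3^k − 2.

Base case: g_1 = 1, and 3^1 − 2 = 3 − 2 = 1.
Assume g_r = 3^r − 2 for some r ≥ 1.
Then g_{r+1} = 3g_r + 4 = 3·(3^r − 2) + 4 = 3^{r+1} − 6 + 4 = 3^{r+1} − 2.
Hence g_k = 3^k − 2 for every k ≥ 1, by induction.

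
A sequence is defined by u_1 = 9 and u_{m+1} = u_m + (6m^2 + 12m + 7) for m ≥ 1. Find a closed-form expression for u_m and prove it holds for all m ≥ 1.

Claim: u_m = 2m^3 + 3m^2 + 2m + 2.

Base case: u_1 = 9, and 2·1^3 + 3·1^2 + 2·1 + 2 = 9.
Assume u_j = 2j^3 + 3j^2 + 2j + 2.
Then u_{j+1} = u_j + (6j^2 + 12j + 7) = (2j^3 + 3j^2 + 2j + 2) + (6j^2 + 12j + 7) = 2j^3 + 9j^2 + 14j + 9,
and 2·(j+1)^3 + 3·(j+1)^2 + 2·(j+1) + 2 = 2j^3 + 9j^2 + 14j + 9.
This completes the inductive step, so u_m = 2m^3 + 3m^2 + 2m + 2 for all m ≥ 1.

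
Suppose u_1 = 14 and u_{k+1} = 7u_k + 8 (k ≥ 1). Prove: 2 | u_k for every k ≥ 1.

Base case: u_1 = 14 = 2·7, so 2 | u_1.
Assume 2 | u_j, so u_j = 2t for some integer t.
Then u_{j+1} = 7u_j + 8 = 7·(2t) + 8 = 2(7t + 4), so 2 | u_{j+1}.
This completes the inductive step, so 2 | u_k for all k ≥ 1.

2 | u_k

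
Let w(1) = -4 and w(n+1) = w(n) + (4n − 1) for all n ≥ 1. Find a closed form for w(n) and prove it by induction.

Claim: w(n) = 2n^2 − 3n − 3.

Base case: w(1) = -4, and 2·1^2 − 3·1 − 3 = -4.
Assume w(r) = 2r^2 − 3r − 3.
Then w(r+1) = w(r) + (4r − 1) = (2r^2 − 3r − 3) + (4r − 1) = 2r^2 + r − 4,
and 2·(r+1)^2 − 3·(r+1) − 3 = 2r^2 + r − 4.
Hence w(n) = 2n^2 − 3n − 3 for every n ≥ 1, by induction.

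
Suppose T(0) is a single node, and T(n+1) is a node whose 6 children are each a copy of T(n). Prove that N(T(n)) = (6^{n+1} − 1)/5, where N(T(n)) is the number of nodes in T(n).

Base case: N(T(0)) = 1, and (6^{0+1} − 1)/5 = 1.
Assume N(T(k)) = (6^{k+1} − 1)/5.
Then N(T(k+1)) = 1 + 6N(T(k)) = 1 + 6·(6^{k+1} − 1)/5 = 1 + (6^{k+2} − 6)/5 = (5 + 6^{k+2} − 6)/5 = (6^{k+2} − 1)/5.
This completes the inductive step, so N(T(n)) = (6^{n+1} − 1)/5 for all n ≥ 0.

N(T(n)) = (6^{n+1} − 1)/5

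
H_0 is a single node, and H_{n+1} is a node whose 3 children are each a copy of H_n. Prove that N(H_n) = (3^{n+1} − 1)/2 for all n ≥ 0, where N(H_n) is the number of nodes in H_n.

Base case: N(H_0) = 1, and (3^{0+1} − 1)/2 = 1.
Assume N(H_m) = (3^{m+1} − 1)/2.
Then N(H_{m+1}) = 1 + 3N(H_m) = 1 + 3·(3^{m+1} − 1)/2 = 1 + (3^{m+2} − 3)/2 = (2 + 3^{m+2} − 3)/2 = (3^{m+2} − 1)/2.
By induction, N(H_n) = (3^{n+1} − 1)/2 for all n ≥ 0.

N(H_n) = (3^{n+1} − 1)/2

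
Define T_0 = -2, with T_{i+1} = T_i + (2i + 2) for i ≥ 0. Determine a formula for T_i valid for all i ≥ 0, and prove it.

Claim: T_i = i^2 + i − 2.

Base case: T_0 = -2, and 0^2 + 0 − 2 = -2.
Assume T_k = k^2 + k − 2.
Then T_{k+1} = T_k + (2k + 2) = (k^2 + k − 2) + (2k + 2) = k^2 + 3k,
and (k+1)^2 + (k+1) − 2 = k^2 + 3k.
By induction, T_i = i^2 + i − 2 for all i ≥ 0.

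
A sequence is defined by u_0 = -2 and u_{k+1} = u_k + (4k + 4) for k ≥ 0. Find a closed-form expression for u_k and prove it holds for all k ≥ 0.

Claim: u_k = 2k^2 + 2k − 2.

Base case: u_0 = -2, and 2·0^2 + 2·0 − 2 = -2.
Assume u_m = 2m^2 + 2m − 2.
Then u_{m+1} = u_m + (4m + 4) = (2m^2 + 2m − 2) + (4m + 4) = 2m^2 + 6m + 2,
and 2·(m+1)^2 + 2·(m+1) − 2 = 2m^2 + 6m + 2.
Hence u_k = 2k^2 + 2k − 2 for every k ≥ 0, by induction.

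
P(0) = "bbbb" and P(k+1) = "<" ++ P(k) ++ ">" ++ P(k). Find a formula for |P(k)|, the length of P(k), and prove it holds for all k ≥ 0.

Claim: |P(k)| = 6·2^k − 2.

Base case: |P(0)| = 4, and 6·2^0 − 2 = 4.
Assume |P(r)| = 6·2^r − 2.
Then |P(r+1)| = 1 + |P(r)| + 1 + |P(r)| = 2|P(r)| + 2 = 2(6·2^r − 2) + 2 = 6·2^{r+1} − 4 + 2 = 6·2^{r+1} − 2.
This completes the inductive step, so |P(k)| = 6·2^k − 2 for all k ≥ 0.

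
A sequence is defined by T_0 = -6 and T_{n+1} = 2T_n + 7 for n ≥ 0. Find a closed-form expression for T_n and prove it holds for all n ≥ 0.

Claim: T_n = 2^n − 7.

Base case: T_0 = -6, and 2^0 − 7 = 1 − 7 = -6.
Assume T_k = 2^k − 7 for some k ≥ 0.
Then T_{k+1} = 2T_k + 7 = 2·(2^k − 7) + 7 = 2^{k+1} − 14 + 7 = 2^{k+1} − 7.
This completes the inductive step, so T_n = 2^n − 7 for all n ≥ 0.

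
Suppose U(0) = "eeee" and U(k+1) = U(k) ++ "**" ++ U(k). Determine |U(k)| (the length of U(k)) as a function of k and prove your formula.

Claim: |U(k)| = 6·2^k − 2.

Base case: |U(0)| = 4, and 6·2^0 − 2 = 4.
Assume |U(m)| = 6·2^m − 2.
Then |U(m+1)| = |U(m)| + 2 + |U(m)| = 2|U(m)| + 2 = 2(6·2^m − 2) + 2 = 6·2^{m+1} − 4 + 2 = 6·2^{m+1} − 2.
Hence |U(k)| = 6·2^k − 2 for every k ≥ 0, by induction.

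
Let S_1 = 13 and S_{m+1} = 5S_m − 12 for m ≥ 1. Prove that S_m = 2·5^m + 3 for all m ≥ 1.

Base case: S_1 = 13, and 2·5^1 + 3 = 10 + 3 = 13.
Assume S_k = 2·5^k + 3 for some k ≥ 1.
Then S_{k+1} = 5S_k − 12 = 5·(2·5^k + 3) − 12 = 10·5^k + 15 − 12 = 2·5^{k+1} + 3.
Hence S_m = 2·5^m + 3 for every m ≥ 1, by induction.

S_m = 2·5^m + 3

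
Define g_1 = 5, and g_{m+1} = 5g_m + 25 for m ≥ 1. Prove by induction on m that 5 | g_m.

Base case: g_1 = 5 = 5·1, so 5 | g_1.
Assume 5 | g_k, so g_k = 5t for some integer t.
Then g_{k+1} = 5g_k + 25 = 5·(5t) + 25 = 5(5t + 5), so 5 | g_{k+1}.
Hence 5 | g_m for every m ≥ 1, by induction.

5 | g_m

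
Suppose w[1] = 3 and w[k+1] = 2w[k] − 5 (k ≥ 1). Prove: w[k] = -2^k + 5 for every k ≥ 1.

Base case: w[1] = 3, and -2^1 + 5 = -2 + 5 = 3.
Assume w[m] = -2^m + 5 for some m ≥ 1.
Then w[m+1] = 2w[m] − 5 = 2·(-2^m + 5) − 5 = -2^{m+1} + 10 − 5 = -2^{m+1} + 5.
Hence w[k] = -2^k + 5 for every k ≥ 1, by induction.

w[k] = -2^k + 5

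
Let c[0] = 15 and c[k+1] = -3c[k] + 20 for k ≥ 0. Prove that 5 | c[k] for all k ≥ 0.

Base case: c[0] = 15 = 5·3, so 5 | c[0].
Assume 5 | c[j], so c[j] = 5t for some integer t.
Then c[j+1] = -3c[j] + 20 = -3·(5t) + 20 = 5(-3t + 4), so 5 | c[j+1].
Hence 5 | c[k] for every k ≥ 0, by induction.

5 | c[k]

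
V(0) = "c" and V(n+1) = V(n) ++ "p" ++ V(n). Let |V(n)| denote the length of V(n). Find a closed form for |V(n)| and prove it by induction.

Claim: |V(n)| = 2^{n+1} − 1.

Base case: |V(0)| = 1, and 2^{0+1} − 1 = 1.
Assume |V(m)| = 2^{m+1} − 1.
Then |V(m+1)| = |V(m)| + 1 + |V(m)| = 2|V(m)| + 1 = 2(2^{m+1} − 1) + 1 = 2^{m+2} − 2 + 1 = 2^{m+2} − 1.
So the formula holds for m+1, and by induction |V(n)| = 2^{n+1} − 1 for all n ≥ 0.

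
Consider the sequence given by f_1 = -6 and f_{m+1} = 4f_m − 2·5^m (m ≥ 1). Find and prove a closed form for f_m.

Claim: f_m = 4^m − 2·5^m.

Base case: f_1 = -6, and 4^1 − 2·5^1 = 4 − 10 = -6.
Assume f_k = 4^k − 2·5^k for some k ≥ 1.
Then f_{k+1} = 4f_k − 2·5^k = 4·(4^k − 2·5^k) − 2·5^k = 4^{k+1} − 8·5^k − 2·5^k = 4^{k+1} − 10·5^k = 4^{k+1} − 2·5^{k+1}.
Hence f_m = 4^m − 2·5^m for every m ≥ 1, by induction.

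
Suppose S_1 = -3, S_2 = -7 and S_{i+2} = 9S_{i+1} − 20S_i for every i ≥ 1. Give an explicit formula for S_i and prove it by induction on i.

Claim: S_i = 5^i − 2·4^i.

Base cases: S_1 = -3 and 5^1 − 2·4^1 = -3; S_2 = -7 and 5^2 − 2·4^2 = -7.
Assume S_j = 5^j − 2·4^j for all 1 ≤ j ≤ m, where m ≥ 2.
Then S_{m+1} = 9S_m − 20S_{m−1} = 9·(5^m − 2·4^m) − 20·(5^{m−1} − 2·4^{m−1}) = (9·5 − 20)5^{m−1} − 2·(9·4 − 20)4^{m−1} = 25·5^{m−1} − 32·4^{m−1} = 5^{m+1} − 2·4^{m+1}.
This completes the inductive step, so S_i = 5^i − 2·4^i for all i ≥ 1.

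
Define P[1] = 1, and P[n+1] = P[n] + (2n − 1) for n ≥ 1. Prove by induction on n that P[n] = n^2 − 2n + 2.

Base case: P[1] = 1, and 1^2 − 2·1 + 2 = 1.
Assume P[k] = k^2 − 2k + 2.
Then P[k+1] = P[k] + (2k − 1) = (k^2 − 2k + 2) + (2k − 1) = k^2 + 1,
and (k+1)^2 − 2·(k+1) + 2 = k^2 + 1.
This completes the inductive step, so P[n] = n^2 − 2n + 2 for all n ≥ 1.

P[n] = n^2 − 2n + 2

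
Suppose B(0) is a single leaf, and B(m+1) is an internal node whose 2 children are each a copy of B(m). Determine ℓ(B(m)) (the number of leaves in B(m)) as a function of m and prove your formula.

Claim: ℓ(B(m)) = 2^m.

Base case: ℓ(B(0)) = 1, and 2^0 = 1.
Assume ℓ(B(j)) = 2^j.
Then ℓ(B(j+1)) = 2·ℓ(B(j)) = 2·2^j = 2^{j+1}.
So the formula holds for j+1, and by induction ℓ(B(m)) = 2^m for all m ≥ 0.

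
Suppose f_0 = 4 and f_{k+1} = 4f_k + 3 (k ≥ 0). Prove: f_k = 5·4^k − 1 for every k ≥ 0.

Base case: f_0 = 4, and 5·4^0 − 1 = 5 − 1 = 4.
Assume f_j = 5·4^j − 1 for some j ≥ 0.
Then f_{j+1} = 4f_j + 3 = 4·(5·4^j − 1) + 3 = 20·4^j − 4 + 3 = 5·4^{j+1} − 1.
So the formula holds for j+1, and by induction f_k = 5·4^k − 1 for all k ≥ 0.

f_k = 5·4^k − 1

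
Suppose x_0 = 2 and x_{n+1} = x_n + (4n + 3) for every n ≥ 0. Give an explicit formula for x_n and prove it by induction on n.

Claim: x_n = 2n^2 + n + 2.

Base case: x_0 = 2, and 2·0^2 + 0 + 2 = 2.
Assume x_k = 2k^2 + k + 2.
Then x_{k+1} = x_k + (4k + 3) = (2k^2 + k + 2) + (4k + 3) = 2k^2 + 5k + 5,
and 2·(k+1)^2 + (k+1) + 2 = 2k^2 + 5k + 5.
Hence x_n = 2n^2 + n + 2 for every n ≥ 0, by induction.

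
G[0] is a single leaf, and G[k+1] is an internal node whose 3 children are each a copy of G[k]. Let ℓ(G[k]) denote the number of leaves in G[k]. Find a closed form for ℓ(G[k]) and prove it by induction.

Claim: ℓ(G[k]) = 3^k.

Base case: ℓ(G[0]) = 1, and 3^0 = 1.
Assume ℓ(G[j]) = 3^j.
Then ℓ(G[j+1]) = 3·ℓ(G[j]) = 3·3^j = 3^{j+1}.
By induction, ℓ(G[k]) = 3^k for all k ≥ 0.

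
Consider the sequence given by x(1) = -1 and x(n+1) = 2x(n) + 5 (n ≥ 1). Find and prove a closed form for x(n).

Claim: x(n) = 2^{n+1} − 5.

Base case: x(1) = -1, and 2^{1+1} − 5 = 4 − 5 = -1.
Assume x(m) = 2^{m+1} − 5 for some m ≥ 1.
Then x(m+1) = 2x(m) + 5 = 2·(2^{m+1} − 5) + 5 = 2^{m+2} − 10 + 5 = 2^{m+2} − 5.
This completes the inductive step, so x(n) = 2^{n+1} − 5 for all n ≥ 1.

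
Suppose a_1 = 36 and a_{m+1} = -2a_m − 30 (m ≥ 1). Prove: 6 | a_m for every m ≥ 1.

Base case: a_1 = 36 = 6·6, so 6 | a_1.
Assume 6 | a_k, so a_k = 6t for some integer t.
Then a_{k+1} = -2a_k − 30 = -2·(6t) − 30 = 6(-2t − 5), so 6 | a_{k+1}.
So the property holds for k+1, and by induction 6 | a_m for all m ≥ 1.

6 | a_m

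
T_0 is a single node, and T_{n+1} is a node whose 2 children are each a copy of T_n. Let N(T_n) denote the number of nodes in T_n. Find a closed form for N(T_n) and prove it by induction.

Claim: N(T_n) = 2^{n+1} − 1.

Base case: N(T_0) = 1, and 2^{0+1} − 1 = 1.
Assume N(T_k) = 2^{k+1} − 1.
Then N(T_{k+1}) = 1 + 2N(T_k) = 1 + 2(2^{k+1} − 1) = 2^{k+2} − 2 + 1 = 2^{k+2} − 1.
Hence N(T_n) = 2^{n+1} − 1 for every n ≥ 0, by induction.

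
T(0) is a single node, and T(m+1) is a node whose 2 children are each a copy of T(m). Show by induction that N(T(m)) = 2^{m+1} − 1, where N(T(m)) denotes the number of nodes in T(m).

Base case: N(T(0)) = 1, and 2^{0+1} − 1 = 1.
Assume N(T(k)) = 2^{k+1} − 1.
Then N(T(k+1)) = 1 + 2N(T(k)) = 1 + 2(2^{k+1} − 1) = 2^{k+2} − 2 + 1 = 2^{k+2} − 1.
By induction, N(T(m)) = 2^{m+1} − 1 for all m ≥ 0.

N(T(m)) = 2^{m+1} − 1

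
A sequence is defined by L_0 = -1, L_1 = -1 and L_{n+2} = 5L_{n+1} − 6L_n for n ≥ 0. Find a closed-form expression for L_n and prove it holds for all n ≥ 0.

Claim: L_n = 3^n − 2·2^n.

Base cases: L_0 = -1 and 3^0 − 2·2^0 = -1; L_1 = -1 and 3^1 − 2·2^1 = -1.
Assume L_j = 3^j − 2·2^j for all 0 ≤ j ≤ r, where r ≥ 1.
Then L_{r+1} = 5L_r − 6L_{r−1} = 5·(3^r − 2·2^r) − 6·(3^{r−1} − 2·2^{r−1}) = (5·3 − 6)3^{r−1} − 2·(5·2 − 6)2^{r−1} = 9·3^{r−1} − 8·2^{r−1} = 3^{r+1} − 2·2^{r+1}.
So the formula holds for r+1, and by strong induction L_n = 3^n − 2·2^n for all n ≥ 0.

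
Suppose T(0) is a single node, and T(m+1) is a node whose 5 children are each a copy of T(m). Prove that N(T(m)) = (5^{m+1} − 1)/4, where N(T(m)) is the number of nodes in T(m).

Base case: N(T(0)) = 1, and (5^{0+1} − 1)/4 = 1.
Assume N(T(j)) = (5^{j+1} − 1)/4.
Then N(T(j+1)) = 1 + 5N(T(j)) = 1 + 5·(5^{j+1} − 1)/4 = 1 + (5^{j+2} − 5)/4 = (4 + 5^{j+2} − 5)/4 = (5^{j+2} − 1)/4.
By induction, N(T(m)) = (5^{m+1} − 1)/4 for all m ≥ 0.

N(T(m)) = (5^{m+1} − 1)/4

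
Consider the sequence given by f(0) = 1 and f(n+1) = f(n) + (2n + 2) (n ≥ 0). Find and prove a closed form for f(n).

Claim: f(n) = n^2 + n + 1.

Base case: f(0) = 1, and 0^2 + 0 + 1 = 1.
Assume f(j) = j^2 + j + 1.
Then f(j+1) = f(j) + (2j + 2) = (j^2 + j + 1) + (2j + 2) = j^2 + 3j + 3,
and (j+1)^2 + (j+1) + 1 = j^2 + 3j + 3.
Hence f(n) = n^2 + n + 1 for every n ≥ 0, by induction.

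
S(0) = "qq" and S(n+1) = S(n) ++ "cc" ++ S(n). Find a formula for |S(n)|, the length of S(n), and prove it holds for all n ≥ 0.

Claim: |S(n)| = 2^{n+2} − 2.

Base case: |S(0)| = 2, and 2^{0+2} − 2 = 2.
Assume |S(r)| = 2^{r+2} − 2.
Then |S(r+1)| = |S(r)| + 2 + |S(r)| = 2|S(r)| + 2 = 2(2^{r+2} − 2) + 2 = 2^{r+3} − 4 + 2 = 2^{r+3} − 2.
So the formula holds for r+1, and by induction |S(n)| = 2^{n+2} − 2 for all n ≥ 0.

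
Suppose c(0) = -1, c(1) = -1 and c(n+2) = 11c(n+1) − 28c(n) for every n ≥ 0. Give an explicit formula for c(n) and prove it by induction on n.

Claim: c(n) = 7^n − 2·4^n.

Base cases: c(0) = -1 and 7^0 − 2·4^0 = -1; c(1) = -1 and 7^1 − 2·4^1 = -1.
Assume c(j) = 7^j − 2·4^j for all 0 ≤ j ≤ k, where k ≥ 1.
Then c(k+1) = 11c(k) − 28c(k−1) = 11·(7^k − 2·4^k) − 28·(7^{k−1} − 2·4^{k−1}) = (11·7 − 28)7^{k−1} − 2·(11·4 − 28)4^{k−1} = 49·7^{k−1} − 32·4^{k−1} = 7^{k+1} − 2·4^{k+1}.
Hence c(n) = 7^n − 2·4^n for every n ≥ 0, by strong induction.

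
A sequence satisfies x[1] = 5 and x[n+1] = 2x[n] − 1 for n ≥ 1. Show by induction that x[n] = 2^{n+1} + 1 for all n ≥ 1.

Base case: x[1] = 5, and 2^{1+1} + 1 = 4 + 1 = 5.
Assume x[k] = 2^{k+1} + 1 for some k ≥ 1.
Then x[k+1] = 2x[k] − 1 = 2·(2^{k+1} + 1) − 1 = 2^{k+2} + 2 − 1 = 2^{k+2} + 1.
So the formula holds for k+1, and by induction x[n] = 2^{n+1} + 1 for all n ≥ 1.

x[n] = 2^{n+1} + 1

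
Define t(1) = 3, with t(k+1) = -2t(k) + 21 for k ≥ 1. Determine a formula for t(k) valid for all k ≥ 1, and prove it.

Claim: t(k) = 2·(-2)^k + 7.

Base case: t(1) = 3, and 2·(-2)^1 + 7 = -4 + 7 = 3.
Assume t(j) = 2·(-2)^j + 7 for some j ≥ 1.
Then t(j+1) = -2t(j) + 21 = -2·(2·(-2)^j + 7) + 21 = -4·(-2)^j − 14 + 21 = 2·(-2)^{j+1} + 7.
By induction, t(k) = 2·(-2)^k + 7 for all k ≥ 1.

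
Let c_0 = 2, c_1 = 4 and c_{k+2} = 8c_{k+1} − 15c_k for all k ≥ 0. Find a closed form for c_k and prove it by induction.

Claim: c_k = 3·3^k − 5^k.

Base cases: c_0 = 2 and 3·3^0 − 5^0 = 2; c_1 = 4 and 3·3^1 − 5^1 = 4.
Assume c_j = 3·3^j − 5^j for all 0 ≤ j ≤ m, where m ≥ 1.
Then c_{m+1} = 8c_m − 15c_{m−1} = 8·(3·3^m − 5^m) − 15·(3·3^{m−1} − 5^{m−1}) = 3·(8·3 − 15)3^{m−1} − (8·5 − 15)5^{m−1} = 27·3^{m−1} − 25·5^{m−1} = 3·3^{m+1} − 5^{m+1}.
So the formula holds for m+1, and by strong induction c_k = 3·3^k − 5^k for all k ≥ 0.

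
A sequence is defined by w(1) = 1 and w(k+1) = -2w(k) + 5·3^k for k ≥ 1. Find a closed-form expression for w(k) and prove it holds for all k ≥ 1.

Claim: w(k) = (-2)^k + 3^k.

Base case: w(1) = 1, and (-2)^1 + 3^1 = -2 + 3 = 1.
Assume w(j) = (-2)^j + 3^j for some j ≥ 1.
Then w(j+1) = -2w(j) + 5·3^j = -2·((-2)^j + 3^j) + 5·3^j = (-2)^{j+1} − 2·3^j + 5·3^j = (-2)^{j+1} + 3·3^j = (-2)^{j+1} + 3^{j+1}.
This completes the inductive step, so w(k) = (-2)^k + 3^k for all k ≥ 1.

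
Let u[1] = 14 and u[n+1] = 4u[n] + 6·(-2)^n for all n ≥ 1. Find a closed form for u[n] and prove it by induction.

Claim: u[n] = 3·4^n − (-2)^n.

Base case: u[1] = 14, and 3·4^1 − (-2)^1 = 12 + 2 = 14.
Assume u[m] = 3·4^m − (-2)^m for some m ≥ 1.
Then u[m+1] = 4u[m] + 6·(-2)^m = 4·(3·4^m − (-2)^m) + 6·(-2)^m = 3·4^{m+1} − 4·(-2)^m + 6·(-2)^m = 3·4^{m+1} + 2·(-2)^m = 3·4^{m+1} − (-2)^{m+1}.
Hence u[n] = 3·4^n − (-2)^n for every n ≥ 1, by induction.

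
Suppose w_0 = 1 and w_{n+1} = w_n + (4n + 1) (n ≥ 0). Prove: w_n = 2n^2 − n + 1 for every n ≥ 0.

Base case: w_0 = 1, and 2·0^2 − 0 + 1 = 1.
Assume w_r = 2r^2 − r + 1.
Then w_{r+1} = w_r + (4r + 1) = (2r^2 − r + 1) + (4r + 1) = 2r^2 + 3r + 2,
and 2·(r+1)^2 − (r+1) + 1 = 2r^2 + 3r + 2.
Hence w_n = 2n^2 − n + 1 for every n ≥ 0, by induction.

w_n = 2n^2 − n + 1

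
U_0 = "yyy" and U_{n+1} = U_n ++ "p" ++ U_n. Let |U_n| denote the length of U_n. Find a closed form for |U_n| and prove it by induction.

Claim: |U_n| = 2^{n+2} − 1.

Base case: |U_0| = 3, and 2^{0+2} − 1 = 3.
Assume |U_j| = 2^{j+2} − 1.
Then |U_{j+1}| = |U_j| + 1 + |U_j| = 2|U_j| + 1 = 2(2^{j+2} − 1) + 1 = 2^{j+3} − 2 + 1 = 2^{j+3} − 1.
So the formula holds for j+1, and by induction |U_n| = 2^{n+2} − 1 for all n ≥ 0.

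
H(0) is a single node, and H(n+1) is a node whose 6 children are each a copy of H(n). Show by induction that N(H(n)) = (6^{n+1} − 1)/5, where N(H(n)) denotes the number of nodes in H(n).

Base case: N(H(0)) = 1, and (6^{0+1} − 1)/5 = 1.
Assume N(H(k)) = (6^{k+1} − 1)/5.
Then N(H(k+1)) = 1 + 6N(H(k)) = 1 + 6·(6^{k+1} − 1)/5 = 1 + (6^{k+2} − 6)/5 = (5 + 6^{k+2} − 6)/5 = (6^{k+2} − 1)/5.
By induction, N(H(n)) = (6^{n+1} − 1)/5 for all n ≥ 0.

N(H(n)) = (6^{n+1} − 1)/5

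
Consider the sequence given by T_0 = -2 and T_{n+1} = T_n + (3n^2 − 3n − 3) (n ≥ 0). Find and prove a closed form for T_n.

Claim: T_n = n^3 − 3n^2 − n − 2.

Base case: T_0 = -2, and 0^3 − 3·0^2 − 0 − 2 = -2.
Assume T_m = m^3 − 3m^2 − m − 2.
Then T_{m+1} = T_m + (3m^2 − 3m − 3) = (m^3 − 3m^2 − m − 2) + (3m^2 − 3m − 3) = m^3 − 4m − 5,
and (m+1)^3 − 3·(m+1)^2 − (m+1) − 2 = m^3 − 4m − 5.
This completes the inductive step, so T_n = n^3 − 3n^2 − n − 2 for all n ≥ 0.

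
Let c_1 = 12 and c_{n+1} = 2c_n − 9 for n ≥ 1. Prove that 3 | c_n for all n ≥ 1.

Base case: c_1 = 12 = 3·4, so 3 | c_1.
Assume 3 | c_j, so c_j = 3t for some integer t.
Then c_{j+1} = 2c_j − 9 = 2·(3t) − 9 = 3(2t − 3), so 3 | c_{j+1}.
By induction, 3 | c_n for all n ≥ 1.

3 | c_n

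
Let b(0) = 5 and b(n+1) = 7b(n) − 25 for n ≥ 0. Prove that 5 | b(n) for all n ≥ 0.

Base case: b(0) = 5 = 5·1, so 5 | b(0).
Assume 5 | b(k), so b(k) = 5t for some integer t.
Then b(k+1) = 7b(k) − 25 = 7·(5t) − 25 = 5(7t − 5), so 5 | b(k+1).
This completes the inductive step, so 5 | b(n) for all n ≥ 0.

5 | b(n)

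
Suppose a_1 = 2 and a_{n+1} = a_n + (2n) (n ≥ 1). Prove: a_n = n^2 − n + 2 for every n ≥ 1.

Base case: a_1 = 2, and 1^2 − 1 + 2 = 2.
Assume a_k = k^2 − k + 2.
Then a_{k+1} = a_k + (2k) = (k^2 − k + 2) + (2k) = k^2 + k + 2,
and (k+1)^2 − (k+1) + 2 = k^2 + k + 2.
This completes the inductive step, so a_n = n^2 − n + 2 for all n ≥ 1.

a_n = n^2 − n + 2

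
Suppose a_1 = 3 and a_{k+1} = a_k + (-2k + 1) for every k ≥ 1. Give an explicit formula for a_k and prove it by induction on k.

Claim: a_k = -k^2 + 2k + 2.

Base case: a_1 = 3, and -1^2 + 2·1 + 2 = 3.
Assume a_j = -j^2 + 2j + 2.
Then a_{j+1} = a_j + (-2j + 1) = (-j^2 + 2j + 2) + (-2j + 1) = -j^2 + 3,
and -(j+1)^2 + 2·(j+1) + 2 = -j^2 + 3.
By induction, a_k = -k^2 + 2k + 2 for all k ≥ 1.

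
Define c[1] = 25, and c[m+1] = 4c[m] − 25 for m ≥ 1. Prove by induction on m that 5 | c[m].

Base case: c[1] = 25 = 5·5, so 5 | c[1].
Assume 5 | c[k], so c[k] = 5t for some integer t.
Then c[k+1] = 4c[k] − 25 = 4·(5t) − 25 = 5(4t − 5), so 5 | c[k+1].
Hence 5 | c[m] for every m ≥ 1, by induction.

5 | c[m]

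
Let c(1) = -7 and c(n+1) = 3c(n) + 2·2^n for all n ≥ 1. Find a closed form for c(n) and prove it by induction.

Claim: c(n) = -3^n − 2·2^n.

Base case: c(1) = -7, and -3^1 − 2·2^1 = -3 − 4 = -7.
Assume c(j) = -3^j − 2·2^j for some j ≥ 1.
Then c(j+1) = 3c(j) + 2·2^j = 3·(-3^j − 2·2^j) + 2·2^j = -3^{j+1} − 6·2^j + 2·2^j = -3^{j+1} − 4·2^j = -3^{j+1} − 2·2^{j+1}.
By induction, c(n) = -3^n − 2·2^n for all n ≥ 1.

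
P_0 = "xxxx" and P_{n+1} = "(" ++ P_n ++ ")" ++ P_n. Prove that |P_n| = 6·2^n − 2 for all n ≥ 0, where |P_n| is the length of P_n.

Base case: |P_0| = 4, and 6·2^0 − 2 = 4.
Assume |P_m| = 6·2^m − 2.
Then |P_{m+1}| = 1 + |P_m| + 1 + |P_m| = 2|P_m| + 2 = 2(6·2^m − 2) + 2 = 6·2^{m+1} − 4 + 2 = 6·2^{m+1} − 2.
Hence |P_n| = 6·2^n − 2 for every n ≥ 0, by induction.

|P_n| = 6·2^n − 2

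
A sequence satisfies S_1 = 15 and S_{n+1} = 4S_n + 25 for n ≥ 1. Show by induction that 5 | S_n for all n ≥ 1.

Base case: S_1 = 15 = 5·3, so 5 | S_1.
Assume 5 | S_r, so S_r = 5t for some integer t.
Then S_{r+1} = 4S_r + 25 = 4·(5t) + 25 = 5(4t + 5), so 5 | S_{r+1}.
Hence 5 | S_n for every n ≥ 1, by induction.

5 | S_n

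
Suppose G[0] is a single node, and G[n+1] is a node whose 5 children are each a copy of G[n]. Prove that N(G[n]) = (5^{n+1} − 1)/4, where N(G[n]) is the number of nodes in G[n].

Base case: N(G[0]) = 1, and (5^{0+1} − 1)/4 = 1.
Assume N(G[r]) = (5^{r+1} − 1)/4.
Then N(G[r+1]) = 1 + 5N(G[r]) = 1 + 5·(5^{r+1} − 1)/4 = 1 + (5^{r+2} − 5)/4 = (4 + 5^{r+2} − 5)/4 = (5^{r+2} − 1)/4.
This completes the inductive step, so N(G[n]) = (5^{n+1} − 1)/4 for all n ≥ 0.

N(G[n]) = (5^{n+1} − 1)/4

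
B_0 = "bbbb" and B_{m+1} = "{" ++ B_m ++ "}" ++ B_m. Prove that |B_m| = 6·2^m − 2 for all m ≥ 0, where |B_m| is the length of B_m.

Base case: |B_0| = 4, and 6·2^0 − 2 = 4.
Assume |B_k| = 6·2^k − 2.
Then |B_{k+1}| = 1 + |B_k| + 1 + |B_k| = 2|B_k| + 2 = 2(6·2^k − 2) + 2 = 6·2^{k+1} − 4 + 2 = 6·2^{k+1} − 2.
This completes the inductive step, so |B_m| = 6·2^m − 2 for all m ≥ 0.

|B_m| = 6·2^m − 2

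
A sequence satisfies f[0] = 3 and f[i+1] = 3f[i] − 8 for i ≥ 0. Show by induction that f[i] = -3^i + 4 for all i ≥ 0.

Base case: f[0] = 3, and -3^0 + 4 = -1 + 4 = 3.
Assume f[r] = -3^r + 4 for some r ≥ 0.
Then f[r+1] = 3f[r] − 8 = 3·(-3^r + 4) − 8 = -3^{r+1} + 12 − 8 = -3^{r+1} + 4.
This completes the inductive step, so f[i] = -3^i + 4 for all i ≥ 0.

f[i] = -3^i + 4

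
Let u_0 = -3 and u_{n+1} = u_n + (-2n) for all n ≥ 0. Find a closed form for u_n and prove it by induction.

Claim: u_n = -n^2 + n − 3.

Base case: u_0 = -3, and -0^2 + 0 − 3 = -3.
Assume u_m = -m^2 + m − 3.
Then u_{m+1} = u_m + (-2m) = (-m^2 + m − 3) + (-2m) = -m^2 − m − 3,
and -(m+1)^2 + (m+1) − 3 = -m^2 − m − 3.
This completes the inductive step, so u_n = -n^2 + n − 3 for all n ≥ 0.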